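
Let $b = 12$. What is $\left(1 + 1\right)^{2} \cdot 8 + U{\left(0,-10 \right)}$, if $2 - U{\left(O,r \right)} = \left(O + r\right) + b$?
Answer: $32$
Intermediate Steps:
$U{\left(O,r \right)} = -10 - O - r$ ($U{\left(O,r \right)} = 2 - \left(\left(O + r\right) + 12\right) = 2 - \left(12 + O + r\right) = -10 - O - r$)
$\left(1 + 1\right)^{2} \cdot 8 + U{\left(0,-10 \right)} = \left(1 + 1\right)^{2} \cdot 8 - 0 = 2^{2} \cdot 8 + \left(-10 + 0 + 10\right) = 4 \cdot 8 + 0 = 32 + 0 = 32$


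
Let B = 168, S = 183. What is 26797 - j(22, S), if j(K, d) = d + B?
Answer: 26446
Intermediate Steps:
j(K, d) = 168 + d (j(K, d) = d + 168 = 168 + d)
26797 - j(22, S) = 26797 - (168 + 183) = 26797 - 1*351 = 26797 - 351 = 26446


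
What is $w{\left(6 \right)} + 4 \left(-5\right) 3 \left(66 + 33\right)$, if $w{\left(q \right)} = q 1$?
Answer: $-5934$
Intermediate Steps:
$w{\left(q \right)} = q$
$w{\left(6 \right)} + 4 \left(-5\right) 3 \left(66 + 33\right) = 6 + 4 \left(-5\right) 3 \left(66 + 33\right) = 6 + \left(-20\right) 3 \cdot 99 = 6 - 5940 = -5934$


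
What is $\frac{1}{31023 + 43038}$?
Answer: $\frac{1}{74061} \approx 1.3502 \cdot 10^{-5}$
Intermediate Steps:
$\frac{1}{31023 + 43038} = \frac{1}{74061}$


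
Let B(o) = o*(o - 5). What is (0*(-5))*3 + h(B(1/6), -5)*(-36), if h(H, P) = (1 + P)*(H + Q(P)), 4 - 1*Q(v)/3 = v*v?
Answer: -9188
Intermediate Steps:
Q(v) = 12 - 3*v² (Q(v) = 12 - 3*v*v = 12 - 3*v²)
B(o) = o*(-5 + o)
h(H, P) = (1 + P)*(12 + H - 3*P²) (h(H, P) = (1 + P)*(H + (12 - 3*P²)) = (1 + P)*(12 + H - 3*P²))
(0*(-5))*3 + h(B(1/6), -5)*(-36) = (0*(-5))*3 + (12 + (-5 + 1/6)/6 - 3*(-5)² + ((-5 + 1/6)/6)*(-5) - 3*(-5)*(-4 + (-5)²))*(-36) = 0*3 + (12 + (-5 + ⅙)/6 - 3*25 + ((-5 + ⅙)/6)*(-5) - 3*(-5)*(-4 + 25))*(-36) = 0 + (12 + (⅙)*(-29/6) - 75 + ((⅙)*(-29/6))*(-5) - 3*(-5)*21)*(-36) = 0 + (12 - 29/36 - 75 - 29/36*(-5) + 315)*(-36) = 0 + (12 - 29/36 - 75 + 145/36 + 315)*(-36) = 0 + (2297/9)*(-36) = 0 - 9188 = -9188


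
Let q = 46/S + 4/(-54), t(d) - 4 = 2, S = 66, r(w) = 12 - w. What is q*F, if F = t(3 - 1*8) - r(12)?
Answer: 370/99 ≈ 3.7374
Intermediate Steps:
t(d) = 6 (t(d) = 4 + 2 = 6)
F = 6 (F = 6 - (12 - 1*12) = 6 - (12 - 12) = 6 - 1*0 = 6 + 0 = 6)
q = 185/297 (q = 46/66 + 4/(-54) = 46*(1/66) + 4*(-1/54) = 23/33 - 2/27 = 185/297 ≈ 0.62290)
q*F = (185/297)*6 = 370/99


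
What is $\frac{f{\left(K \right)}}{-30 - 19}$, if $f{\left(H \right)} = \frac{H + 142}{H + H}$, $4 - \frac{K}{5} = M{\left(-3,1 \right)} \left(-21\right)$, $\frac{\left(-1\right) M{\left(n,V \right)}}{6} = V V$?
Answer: $- \frac{117}{14945} \approx -0.0078287$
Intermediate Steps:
$M{\left(n,V \right)} = - 6 V^{2}$ ($M{\left(n,V \right)} = - 6 V V = - 6 V^{2}$)
$K = -610$ ($K = 20 - 5 - 6 \cdot 1^{2} \left(-21\right) = 20 - 5 \left(-6\right) 1 \left(-21\right) = 20 - 5 \left(\left(-6\right) \left(-21\right)\right) = 20 - 630 = -610$)
$f{\left(H \right)} = \frac{142 + H}{2 H}$
$\frac{f{\left(K \right)}}{-30 - 19} = \frac{\frac{1}{2} \frac{1}{-610} \left(142 - 610\right)}{-30 - 19} = \frac{\frac{1}{2} \left(- \frac{1}{610}\right) \left(-468\right)}{-49} = \left(- \frac{1}{49}\right) \frac{117}{305} = - \frac{117}{14945}$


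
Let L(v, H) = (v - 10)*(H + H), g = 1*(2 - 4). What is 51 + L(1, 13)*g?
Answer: 519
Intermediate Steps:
g = -2 (g = 1*(-2) = -2)
L(v, H) = 2*H*(-10 + v) (L(v, H) = (-10 + v)*(2*H) = 2*H*(-10 + v))
51 + L(1, 13)*g = 51 + (2*13*(-10 + 1))*(-2) = 51 + (2*13*(-9))*(-2) = 51 - 234*(-2) = 51 + 468 = 519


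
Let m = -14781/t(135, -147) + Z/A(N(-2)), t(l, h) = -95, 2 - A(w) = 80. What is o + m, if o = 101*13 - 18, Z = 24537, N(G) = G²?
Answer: 2805951/2470 ≈ 1136.0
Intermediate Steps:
A(w) = -78 (A(w) = 2 - 1*80 = 2 - 80 = -78)
o = 1295 (o = 1313 - 18 = 1295)
m = -392699/2470 (m = -14781/(-95) + 24537/(-78) = -14781*(-1/95) + 24537*(-1/78) = 14781/95 - 8179/26 = -392699/2470 ≈ -158.99)
o + m = 1295 - 392699/2470 = 2805951/2470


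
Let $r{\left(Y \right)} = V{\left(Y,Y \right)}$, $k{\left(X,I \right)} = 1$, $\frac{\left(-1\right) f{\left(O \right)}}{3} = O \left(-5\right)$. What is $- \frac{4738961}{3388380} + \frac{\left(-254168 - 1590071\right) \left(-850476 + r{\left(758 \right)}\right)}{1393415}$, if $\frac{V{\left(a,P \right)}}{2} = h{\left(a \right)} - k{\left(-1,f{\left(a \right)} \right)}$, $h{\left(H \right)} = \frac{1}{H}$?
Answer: $\frac{402847859086058453227}{357883599441660} \approx 1.1256 \cdot 10^{6}$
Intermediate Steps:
$f{\left(O \right)} = 15 O$ ($f{\left(O \right)} = - 3 O \left(-5\right) = - 3 \left(- 5 O\right) = 15 O$)
$V{\left(a,P \right)} = -2 + \frac{2}{a}$ ($V{\left(a,P \right)} = 2 \left(\frac{1}{a} - 1\right) = 2 \left(-1 + \frac{1}{a}\right) = -2 + \frac{2}{a}$)
$r{\left(Y \right)} = -2 + \frac{2}{Y}$
$- \frac{4738961}{3388380} + \frac{\left(-254168 - 1590071\right) \left(-850476 + r{\left(758 \right)}\right)}{1393415} = - \frac{4738961}{3388380} + \frac{\left(-254168 - 1590071\right) \left(-850476 - \left(2 - \frac{2}{758}\right)\right)}{1393415} = \left(-4738961\right) \frac{1}{3388380} + - 1844239 \left(-850476 + \left(-2 + 2 \cdot \frac{1}{758}\right)\right) \frac{1}{1393415} = - \frac{4738961}{3388380} + - 1844239 \left(-850476 + \left(-2 + \frac{1}{379}\right)\right) \frac{1}{1393415} = - \frac{4738961}{3388380} + - 1844239 \left(-850476 - \frac{757}{379}\right) \frac{1}{1393415} = - \frac{4738961}{3388380} + \left(-1844239\right) \left(- \frac{322331161}{379}\right) \frac{1}{1393415} = - \frac{4738961}{3388380} + \frac{594455698031479}{379} \cdot \frac{1}{1393415} = - \frac{4738961}{3388380} + \frac{594455698031479}{528104285} = \frac{402847859086058453227}{357883599441660}$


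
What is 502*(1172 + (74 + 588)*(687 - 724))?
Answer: -11707644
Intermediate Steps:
502*(1172 + (74 + 588)*(687 - 724)) = 502*(1172 + 662*(-37)) = 502*(1172 - 24494) = 502*(-23322) = -11707644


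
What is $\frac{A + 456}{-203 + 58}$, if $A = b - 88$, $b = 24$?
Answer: $- \frac{392}{145} \approx -2.7034$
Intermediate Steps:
$A = -64$ ($A = 24 - 88 = -64$)
$\frac{A + 456}{-203 + 58} = \frac{-64 + 456}{-203 + 58} = \frac{392}{-145} = 392 \left(- \frac{1}{145}\right) = - \frac{392}{145}$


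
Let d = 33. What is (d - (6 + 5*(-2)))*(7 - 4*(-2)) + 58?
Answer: 613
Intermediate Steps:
(d - (6 + 5*(-2)))*(7 - 4*(-2)) + 58 = (33 - (6 + 5*(-2)))*(7 - 4*(-2)) + 58 = (33 - (6 - 10))*(7 + 8) + 58 = (33 - 1*(-4))*15 + 58 = (33 + 4)*15 + 58 = 37*15 + 58 = 555 + 58 = 613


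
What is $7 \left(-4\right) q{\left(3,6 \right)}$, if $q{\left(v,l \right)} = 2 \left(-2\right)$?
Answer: $112$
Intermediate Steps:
$q{\left(v,l \right)} = -4$
$7 \left(-4\right) q{\left(3,6 \right)} = 7 \left(-4\right) \left(-4\right) = \left(-28\right) \left(-4\right) = 112$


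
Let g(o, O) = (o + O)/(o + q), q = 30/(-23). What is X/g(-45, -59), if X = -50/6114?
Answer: -8875/2437448 ≈ -0.0036411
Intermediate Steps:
q = -30/23 (q = 30*(-1/23) = -30/23 ≈ -1.3043)
g(o, O) = (O + o)/(-30/23 + o) (g(o, O) = (o + O)/(o - 30/23) = (O + o)/(-30/23 + o))
X = -25/3057 (X = -50*1/6114 = -25/3057 ≈ -0.0081780)
X/g(-45, -59) = -25*(-30 + 23*(-45))/(23*(-59 - 45))/3057 = -25/(3057*(23*(-104)/(-30 - 1035))) = -25/(3057*(23*(-104)/(-1065))) = -25/(3057*(23*(-1/1065)*(-104))) = -25/(3057*2392/1065) = -25/3057*1065/2392 = -8875/2437448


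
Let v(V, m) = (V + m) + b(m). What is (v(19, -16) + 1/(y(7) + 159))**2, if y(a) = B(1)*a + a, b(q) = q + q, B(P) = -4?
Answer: 16008001/19044 ≈ 840.58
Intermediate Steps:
b(q) = 2*q
v(V, m) = V + 3*m (v(V, m) = (V + m) + 2*m = V + 3*m)
y(a) = -3*a (y(a) = -4*a + a = -3*a)
(v(19, -16) + 1/(y(7) + 159))**2 = ((19 + 3*(-16)) + 1/(-3*7 + 159))**2 = ((19 - 48) + 1/(-21 + 159))**2 = (-29 + 1/138)**2 = (-4001/138)**2 = 16008001/19044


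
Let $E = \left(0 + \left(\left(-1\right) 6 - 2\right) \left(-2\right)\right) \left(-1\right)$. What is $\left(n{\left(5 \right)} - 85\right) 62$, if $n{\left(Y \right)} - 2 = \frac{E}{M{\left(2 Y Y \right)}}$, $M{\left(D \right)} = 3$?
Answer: $- \frac{16430}{3} \approx -5476.7$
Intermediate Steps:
$E = -16$ ($E = \left(0 + \left(-6 - 2\right) \left(-2\right)\right) \left(-1\right) = \left(0 - -16\right) \left(-1\right) = \left(0 + 16\right) \left(-1\right) = 16 \left(-1\right) = -16$)
$n{\left(Y \right)} = - \frac{10}{3}$ ($n{\left(Y \right)} = 2 - \frac{16}{3} = - \frac{10}{3}$)
$\left(n{\left(5 \right)} - 85\right) 62 = \left(- \frac{10}{3} - 85\right) 62 = \left(- \frac{265}{3}\right) 62 = - \frac{16430}{3}$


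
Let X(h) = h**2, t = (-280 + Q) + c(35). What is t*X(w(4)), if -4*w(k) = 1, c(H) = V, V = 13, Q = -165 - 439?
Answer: -871/16 ≈ -54.438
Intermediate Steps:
Q = -604
c(H) = 13
w(k) = -1/4 (w(k) = -1/4*1 = -1/4)
t = -871 (t = (-280 - 604) + 13 = -884 + 13 = -871)
t*X(w(4)) = -871*(-1/4)**2 = -871*1/16 = -871/16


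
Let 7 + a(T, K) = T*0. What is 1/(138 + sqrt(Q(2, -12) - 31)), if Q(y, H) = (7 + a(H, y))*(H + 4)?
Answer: 138/19075 - I*sqrt(31)/19075 ≈ 0.0072346 - 0.00029189*I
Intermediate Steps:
a(T, K) = -7 (a(T, K) = -7 + T*0 = -7 + 0 = -7)
Q(y, H) = 0 (Q(y, H) = (7 - 7)*(H + 4) = 0*(4 + H) = 0)
1/(138 + sqrt(Q(2, -12) - 31)) = 1/(138 + sqrt(0 - 31)) = 1/(138 + sqrt(-31)) = 1/(138 + I*sqrt(31))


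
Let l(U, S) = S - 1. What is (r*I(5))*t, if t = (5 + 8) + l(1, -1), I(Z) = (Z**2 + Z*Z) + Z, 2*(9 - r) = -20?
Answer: 11495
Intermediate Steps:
r = 19 (r = 9 - 1/2*(-20) = 9 + 10 = 19)
l(U, S) = -1 + S
I(Z) = Z + 2*Z**2 (I(Z) = (Z**2 + Z**2) + Z = 2*Z**2 + Z = Z + 2*Z**2)
t = 11 (t = (5 + 8) + (-1 - 1) = 13 - 2 = 11)
(r*I(5))*t = (19*(5*(1 + 2*5)))*11 = (19*(5*(1 + 10)))*11 = (19*(5*11))*11 = (19*55)*11 = 1045*11 = 11495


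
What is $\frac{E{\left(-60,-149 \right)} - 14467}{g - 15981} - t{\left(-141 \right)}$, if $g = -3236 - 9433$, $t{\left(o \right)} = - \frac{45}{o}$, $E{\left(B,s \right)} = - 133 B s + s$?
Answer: $\frac{9356857}{224425} \approx 41.693$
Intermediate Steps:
$E{\left(B,s \right)} = s - 133 B s$ ($E{\left(B,s \right)} = - 133 B s + s = s - 133 B s$)
$g = -12669$ ($g = -3236 - 9433 = -12669$)
$\frac{E{\left(-60,-149 \right)} - 14467}{g - 15981} - t{\left(-141 \right)} = \frac{- 149 \left(1 - -7980\right) - 14467}{-12669 - 15981} - - \frac{45}{-141} = \frac{- 149 \left(1 + 7980\right) - 14467}{-28650} - \left(-45\right) \left(- \frac{1}{141}\right) = \left(\left(-149\right) 7981 - 14467\right) \left(- \frac{1}{28650}\right) - \frac{15}{47} = \left(-1189169 - 14467\right) \left(- \frac{1}{28650}\right) - \frac{15}{47} = \left(-1203636\right) \left(- \frac{1}{28650}\right) - \frac{15}{47} = \frac{200606}{4775} - \frac{15}{47} = \frac{9356857}{224425}$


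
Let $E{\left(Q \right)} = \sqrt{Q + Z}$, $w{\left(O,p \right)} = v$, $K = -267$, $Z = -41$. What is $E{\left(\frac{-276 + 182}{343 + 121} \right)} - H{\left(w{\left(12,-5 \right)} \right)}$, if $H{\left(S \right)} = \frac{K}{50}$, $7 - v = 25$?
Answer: $\frac{267}{50} + \frac{11 i \sqrt{4582}}{116} \approx 5.34 + 6.4189 i$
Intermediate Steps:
$v = -18$ ($v = 7 - 25 = -18$)
$w{\left(O,p \right)} = -18$
$E{\left(Q \right)} = \sqrt{-41 + Q}$ ($E{\left(Q \right)} = \sqrt{Q - 41} = \sqrt{-41 + Q}$)
$H{\left(S \right)} = - \frac{267}{50}$
$E{\left(\frac{-276 + 182}{343 + 121} \right)} - H{\left(w{\left(12,-5 \right)} \right)} = \sqrt{-41 + \frac{-276 + 182}{343 + 121}} - - \frac{267}{50} = \sqrt{-41 - \frac{94}{464}} + \frac{267}{50} = \sqrt{-41 - \frac{47}{232}} + \frac{267}{50} = \sqrt{- \frac{9559}{232}} + \frac{267}{50} = \frac{11 i \sqrt{4582}}{116} + \frac{267}{50} = \frac{267}{50} + \frac{11 i \sqrt{4582}}{116}$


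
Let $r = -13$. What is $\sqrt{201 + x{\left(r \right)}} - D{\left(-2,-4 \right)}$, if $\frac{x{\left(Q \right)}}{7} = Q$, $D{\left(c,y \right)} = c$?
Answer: $2 + \sqrt{110} \approx 12.488$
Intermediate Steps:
$x{\left(Q \right)} = 7 Q$
$\sqrt{201 + x{\left(r \right)}} - D{\left(-2,-4 \right)} = \sqrt{201 + 7 \left(-13\right)} - -2 = \sqrt{201 - 91} + 2 = \sqrt{110} + 2 = 2 + \sqrt{110}$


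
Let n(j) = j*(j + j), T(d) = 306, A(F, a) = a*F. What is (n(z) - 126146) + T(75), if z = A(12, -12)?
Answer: -84368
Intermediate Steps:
A(F, a) = F*a
z = -144 (z = 12*(-12) = -144)
n(j) = 2*j**2 (n(j) = j*(2*j) = 2*j**2)
(n(z) - 126146) + T(75) = (2*(-144)**2 - 126146) + 306 = (2*20736 - 126146) + 306 = (41472 - 126146) + 306 = -84674 + 306 = -84368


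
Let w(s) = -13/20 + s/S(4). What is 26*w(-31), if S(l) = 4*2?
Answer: -2353/20 ≈ -117.65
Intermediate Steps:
S(l) = 8
w(s) = -13/20 + s/8
26*w(-31) = 26*(-13/20 + (1/8)*(-31)) = 26*(-13/20 - 31/8) = 26*(-181/40) = -2353/20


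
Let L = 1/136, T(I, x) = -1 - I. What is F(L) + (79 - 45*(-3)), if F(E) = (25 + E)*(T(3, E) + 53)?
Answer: 195753/136 ≈ 1439.4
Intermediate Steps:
L = 1/136 ≈ 0.0073529
F(E) = 1225 + 49*E (F(E) = (25 + E)*((-1 - 1*3) + 53) = (25 + E)*((-1 - 3) + 53) = (25 + E)*(-4 + 53) = (25 + E)*49 = 1225 + 49*E)
F(L) + (79 - 45*(-3)) = (1225 + 49*(1/136)) + (79 - 45*(-3)) = (1225 + 49/136) + (79 + 135) = 166649/136 + 214 = 195753/136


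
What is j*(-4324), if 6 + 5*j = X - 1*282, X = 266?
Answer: 95128/5 ≈ 19026.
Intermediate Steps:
j = -22/5 (j = -6/5 + (266 - 1*282)/5 = -6/5 + (266 - 282)/5 = -6/5 + (⅕)*(-16) = -6/5 - 16/5 = -22/5 ≈ -4.4000)
j*(-4324) = -22/5*(-4324) = 95128/5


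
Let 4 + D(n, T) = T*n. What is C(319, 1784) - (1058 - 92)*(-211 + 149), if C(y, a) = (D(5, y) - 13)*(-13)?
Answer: 39378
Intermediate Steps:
D(n, T) = -4 + T*n
C(y, a) = 221 - 65*y (C(y, a) = ((-4 + y*5) - 13)*(-13) = ((-4 + 5*y) - 13)*(-13) = (-17 + 5*y)*(-13) = 221 - 65*y)
C(319, 1784) - (1058 - 92)*(-211 + 149) = (221 - 65*319) - (1058 - 92)*(-211 + 149) = (221 - 20735) - 966*(-62) = -20514 - 1*(-59892) = -20514 + 59892 = 39378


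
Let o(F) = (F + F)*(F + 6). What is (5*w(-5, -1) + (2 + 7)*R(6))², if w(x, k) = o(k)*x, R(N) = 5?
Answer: 87025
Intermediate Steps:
o(F) = 2*F*(6 + F) (o(F) = (2*F)*(6 + F) = 2*F*(6 + F))
w(x, k) = 2*k*x*(6 + k) (w(x, k) = (2*k*(6 + k))*x = 2*k*x*(6 + k))
(5*w(-5, -1) + (2 + 7)*R(6))² = (5*(2*(-1)*(-5)*(6 - 1)) + (2 + 7)*5)² = (5*(2*(-1)*(-5)*5) + 9*5)² = (5*50 + 45)² = (250 + 45)² = 295² = 87025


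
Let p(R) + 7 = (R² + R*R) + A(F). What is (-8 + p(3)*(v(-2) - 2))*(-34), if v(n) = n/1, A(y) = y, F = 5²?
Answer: 5168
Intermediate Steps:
F = 25
p(R) = 18 + 2*R² (p(R) = -7 + ((R² + R*R) + 25) = -7 + ((R² + R²) + 25) = -7 + (2*R² + 25) = -7 + (25 + 2*R²) = 18 + 2*R²)
v(n) = n (v(n) = n*1 = n)
(-8 + p(3)*(v(-2) - 2))*(-34) = (-8 + (18 + 2*3²)*(-2 - 2))*(-34) = (-8 + (18 + 2*9)*(-4))*(-34) = (-8 + (18 + 18)*(-4))*(-34) = (-8 + 36*(-4))*(-34) = (-8 - 144)*(-34) = -152*(-34) = 5168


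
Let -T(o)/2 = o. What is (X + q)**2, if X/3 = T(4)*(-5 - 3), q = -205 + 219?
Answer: 42436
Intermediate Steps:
q = 14
T(o) = -2*o
X = 192 (X = 3*((-2*4)*(-5 - 3)) = 3*(-8*(-8)) = 3*64 = 192)
(X + q)**2 = (192 + 14)**2 = 206**2 = 42436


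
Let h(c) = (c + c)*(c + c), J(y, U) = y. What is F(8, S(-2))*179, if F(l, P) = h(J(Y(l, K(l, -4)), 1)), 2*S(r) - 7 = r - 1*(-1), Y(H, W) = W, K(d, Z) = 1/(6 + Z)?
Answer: 179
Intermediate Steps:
h(c) = 4*c**2 (h(c) = (2*c)*(2*c) = 4*c**2)
S(r) = 4 + r/2 (S(r) = 7/2 + (r - 1*(-1))/2 = 7/2 + (r + 1)/2 = 7/2 + (1 + r)/2 = 7/2 + (1/2 + r/2) = 4 + r/2)
F(l, P) = 1 (F(l, P) = 4*(1/(6 - 4))**2 = 4*(1/2)**2 = 4*(1/4) = 1)
F(8, S(-2))*179 = 1*179 = 179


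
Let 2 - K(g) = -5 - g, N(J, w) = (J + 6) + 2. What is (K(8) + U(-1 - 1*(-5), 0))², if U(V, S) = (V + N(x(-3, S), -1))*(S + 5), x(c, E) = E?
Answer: 5625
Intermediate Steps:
N(J, w) = 8 + J (N(J, w) = (6 + J) + 2 = 8 + J)
K(g) = 7 + g (K(g) = 2 - (-5 - g) = 2 + (5 + g) = 7 + g)
U(V, S) = (5 + S)*(8 + S + V) (U(V, S) = (V + (8 + S))*(S + 5) = (8 + S + V)*(5 + S) = (5 + S)*(8 + S + V))
(K(8) + U(-1 - 1*(-5), 0))² = ((7 + 8) + (40 + 0² + 5*(-1 - 1*(-5)) + 13*0 + 0*(-1 - 1*(-5))))² = (15 + (40 + 0 + 5*(-1 + 5) + 0 + 0*(-1 + 5)))² = (15 + (40 + 0 + 5*4 + 0 + 0*4))² = (15 + (40 + 0 + 20 + 0 + 0))² = (15 + 60)² = 75² = 5625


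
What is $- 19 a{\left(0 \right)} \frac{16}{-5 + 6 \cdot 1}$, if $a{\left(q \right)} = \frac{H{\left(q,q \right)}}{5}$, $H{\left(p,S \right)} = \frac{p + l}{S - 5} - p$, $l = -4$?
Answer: $- \frac{1216}{25} \approx -48.64$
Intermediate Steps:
$H{\left(p,S \right)} = - p + \frac{-4 + p}{-5 + S}$ ($H{\left(p,S \right)} = \frac{p - 4}{S - 5} - p = \frac{-4 + p}{-5 + S} - p = - p + \frac{-4 + p}{-5 + S}$)
$a{\left(q \right)} = \frac{-4 - q^{2} + 6 q}{5 \left(-5 + q\right)}$ ($a{\left(q \right)} = \frac{\frac{1}{-5 + q} \left(-4 + 6 q - q q\right)}{5} = \frac{-4 + 6 q - q^{2}}{-5 + q} \frac{1}{5} = \frac{-4 - q^{2} + 6 q}{-5 + q} \frac{1}{5} = \frac{-4 - q^{2} + 6 q}{5 \left(-5 + q\right)}$)
$- 19 a{\left(0 \right)} \frac{16}{-5 + 6 \cdot 1} = - 19 \frac{-4 - 0^{2} + 6 \cdot 0}{5 \left(-5 + 0\right)} \frac{16}{-5 + 6 \cdot 1} = - 19 \frac{-4 - 0 + 0}{5 \left(-5\right)} \frac{16}{-5 + 6} = - 19 \cdot \frac{1}{5} \left(- \frac{1}{5}\right) \left(-4 + 0 + 0\right) \frac{16}{1} = - 19 \cdot \frac{1}{5} \left(- \frac{1}{5}\right) \left(-4\right) 16 \cdot 1 = \left(-19\right) \frac{4}{25} \cdot 16 = \left(- \frac{76}{25}\right) 16 = - \frac{1216}{25}$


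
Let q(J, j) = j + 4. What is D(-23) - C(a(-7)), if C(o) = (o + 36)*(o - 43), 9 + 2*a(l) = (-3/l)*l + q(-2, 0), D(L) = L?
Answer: 1481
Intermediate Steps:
q(J, j) = 4 + j
a(l) = -4 (a(l) = -9/2 + ((-3/l)*l + (4 + 0))/2 = -9/2 + (-3 + 4)/2 = -9/2 + (1/2)*1 = -9/2 + 1/2 = -4)
C(o) = (-43 + o)*(36 + o) (C(o) = (36 + o)*(-43 + o) = (-43 + o)*(36 + o))
D(-23) - C(a(-7)) = -23 - (-1548 + (-4)**2 - 7*(-4)) = -23 - (-1548 + 16 + 28) = -23 - 1*(-1504) = -23 + 1504 = 1481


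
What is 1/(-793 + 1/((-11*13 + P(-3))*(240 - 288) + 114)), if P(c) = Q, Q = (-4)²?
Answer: -6210/4924529 ≈ -0.0012610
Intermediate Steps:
Q = 16
P(c) = 16
1/(-793 + 1/((-11*13 + P(-3))*(240 - 288) + 114)) = 1/(-793 + 1/((-11*13 + 16)*(240 - 288) + 114)) = 1/(-793 + 1/((-143 + 16)*(-48) + 114)) = 1/(-793 + 1/(-127*(-48) + 114)) = 1/(-793 + 1/(6096 + 114)) = 1/(-793 + 1/6210) = 1/(-4924529/6210) = -6210/4924529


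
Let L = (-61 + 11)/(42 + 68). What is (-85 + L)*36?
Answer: -33840/11 ≈ -3076.4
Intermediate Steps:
L = -5/11 (L = -50/110 = -50*1/110 = -5/11 ≈ -0.45455)
(-85 + L)*36 = (-85 - 5/11)*36 = -940/11*36 = -33840/11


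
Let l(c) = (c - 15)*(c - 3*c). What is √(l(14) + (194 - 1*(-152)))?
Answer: √374 ≈ 19.339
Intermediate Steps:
l(c) = -2*c*(-15 + c) (l(c) = (-15 + c)*(-2*c) = -2*c*(-15 + c))
√(l(14) + (194 - 1*(-152))) = √(2*14*(15 - 1*14) + (194 - 1*(-152))) = √(2*14*(15 - 14) + (194 + 152)) = √(2*14*1 + 346) = √(28 + 346) = √374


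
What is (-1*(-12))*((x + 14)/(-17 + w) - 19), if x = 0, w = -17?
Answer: -3960/17 ≈ -232.94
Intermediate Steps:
(-1*(-12))*((x + 14)/(-17 + w) - 19) = (-1*(-12))*((0 + 14)/(-17 - 17) - 19) = 12*(14/(-34) - 19) = 12*(14*(-1/34) - 19) = 12*(-7/17 - 19) = 12*(-330/17) = -3960/17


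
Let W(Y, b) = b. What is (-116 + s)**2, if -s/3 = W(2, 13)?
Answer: 24025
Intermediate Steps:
s = -39 (s = -3*13 = -39)
(-116 + s)**2 = (-116 - 39)**2 = (-155)**2 = 24025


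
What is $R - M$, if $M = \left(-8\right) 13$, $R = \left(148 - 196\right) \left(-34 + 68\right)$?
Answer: $-1528$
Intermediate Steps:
$R = -1632$ ($R = \left(-48\right) 34 = -1632$)
$M = -104$
$R - M = -1632 - -104 = -1632 + 104 = -1528$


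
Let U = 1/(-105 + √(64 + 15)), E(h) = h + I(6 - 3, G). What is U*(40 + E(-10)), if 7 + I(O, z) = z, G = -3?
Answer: -1050/5473 - 10*√79/5473 ≈ -0.20809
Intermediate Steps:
I(O, z) = -7 + z
E(h) = -10 + h (E(h) = h + (-7 - 3) = h - 10 = -10 + h)
U = 1/(-105 + √79) ≈ -0.010405
U*(40 + E(-10)) = (-105/10946 - √79/10946)*(40 + (-10 - 10)) = (-105/10946 - √79/10946)*(40 - 20) = (-105/10946 - √79/10946)*20 = -1050/5473 - 10*√79/5473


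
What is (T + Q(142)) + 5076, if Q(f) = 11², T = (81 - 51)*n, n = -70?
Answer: 3097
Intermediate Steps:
T = -2100 (T = (81 - 51)*(-70) = 30*(-70) = -2100)
Q(f) = 121
(T + Q(142)) + 5076 = (-2100 + 121) + 5076 = -1979 + 5076 = 3097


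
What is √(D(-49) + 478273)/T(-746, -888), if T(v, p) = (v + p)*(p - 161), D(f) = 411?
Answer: √119671/857033 ≈ 0.00040364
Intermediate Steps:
T(v, p) = (-161 + p)*(p + v) (T(v, p) = (p + v)*(-161 + p) = (-161 + p)*(p + v))
√(D(-49) + 478273)/T(-746, -888) = √(411 + 478273)/((-888)² - 161*(-888) - 161*(-746) - 888*(-746)) = √478684/(788544 + 142968 + 120106 + 662448) = (2*√119671)/1714066 = (2*√119671)*(1/1714066) = √119671/857033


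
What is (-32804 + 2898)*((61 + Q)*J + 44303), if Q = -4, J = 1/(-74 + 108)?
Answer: -22524586127/17 ≈ -1.3250e+9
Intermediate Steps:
J = 1/34 ≈ 0.029412
(-32804 + 2898)*((61 + Q)*J + 44303) = (-32804 + 2898)*((61 - 4)*(1/34) + 44303) = -29906*(57*(1/34) + 44303) = -29906*(57/34 + 44303) = -29906*1506359/34 = -22524586127/17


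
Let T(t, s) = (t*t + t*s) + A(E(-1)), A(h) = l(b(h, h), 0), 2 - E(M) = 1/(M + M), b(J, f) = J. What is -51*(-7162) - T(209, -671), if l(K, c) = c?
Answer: 461820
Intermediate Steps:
E(M) = 2 - 1/(2*M) (E(M) = 2 - 1/(M + M) = 2 - 1/(2*M))
A(h) = 0
T(t, s) = t² + s*t (T(t, s) = (t*t + t*s) + 0 = (t² + s*t) + 0 = t² + s*t)
-51*(-7162) - T(209, -671) = -51*(-7162) - 209*(-671 + 209) = 365262 - 209*(-462) = 365262 - 1*(-96558) = 365262 + 96558 = 461820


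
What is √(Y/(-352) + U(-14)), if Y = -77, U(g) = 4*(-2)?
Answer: I*√498/8 ≈ 2.7895*I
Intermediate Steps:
U(g) = -8
√(Y/(-352) + U(-14)) = √(-77/(-352) - 8) = √(-77*(-1/352) - 8) = √(7/32 - 8) = √(-249/32) = I*√498/8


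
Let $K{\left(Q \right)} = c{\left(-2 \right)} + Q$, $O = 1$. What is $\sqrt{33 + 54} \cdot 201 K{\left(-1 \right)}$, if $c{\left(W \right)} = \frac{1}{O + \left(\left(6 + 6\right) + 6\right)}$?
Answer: $- \frac{3618 \sqrt{87}}{19} \approx -1776.1$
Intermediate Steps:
$c{\left(W \right)} = \frac{1}{19}$ ($c{\left(W \right)} = \frac{1}{1 + \left(\left(6 + 6\right) + 6\right)} = \frac{1}{1 + \left(12 + 6\right)} = \frac{1}{1 + 18} = \frac{1}{19}$)
$K{\left(Q \right)} = \frac{1}{19} + Q$
$\sqrt{33 + 54} \cdot 201 K{\left(-1 \right)} = \sqrt{33 + 54} \cdot 201 \left(\frac{1}{19} - 1\right) = \sqrt{87} \cdot 201 \left(- \frac{18}{19}\right) = 201 \sqrt{87} \left(- \frac{18}{19}\right) = - \frac{3618 \sqrt{87}}{19}$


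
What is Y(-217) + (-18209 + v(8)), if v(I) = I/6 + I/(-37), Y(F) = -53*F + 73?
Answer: -736361/111 ≈ -6633.9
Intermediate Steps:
Y(F) = 73 - 53*F
v(I) = 31*I/222 (v(I) = I*(1/6) + I*(-1/37) = I/6 - I/37 = 31*I/222)
Y(-217) + (-18209 + v(8)) = (73 - 53*(-217)) + (-18209 + (31/222)*8) = (73 + 11501) + (-18209 + 124/111) = 11574 - 2021075/111 = -736361/111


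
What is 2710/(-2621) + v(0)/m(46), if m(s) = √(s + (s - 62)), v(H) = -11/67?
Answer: -2710/2621 - 11*√30/2010 ≈ -1.0639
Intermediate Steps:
v(H) = -11/67 (v(H) = -11*1/67 = -11/67)
m(s) = √(-62 + 2*s) (m(s) = √(s + (-62 + s)) = √(-62 + 2*s))
2710/(-2621) + v(0)/m(46) = 2710/(-2621) - 11/(67*√(-62 + 2*46)) = 2710*(-1/2621) - 11/(67*√(-62 + 92)) = -2710/2621 - 11*√30/30/67 = -2710/2621 - 11*√30/2010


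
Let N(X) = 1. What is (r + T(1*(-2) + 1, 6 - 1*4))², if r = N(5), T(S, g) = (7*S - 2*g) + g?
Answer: 64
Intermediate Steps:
T(S, g) = -g + 7*S (T(S, g) = (-2*g + 7*S) + g = -g + 7*S)
r = 1
(r + T(1*(-2) + 1, 6 - 1*4))² = (1 + (-(6 - 1*4) + 7*(1*(-2) + 1)))² = (1 + (-(6 - 4) + 7*(-2 + 1)))² = (1 + (-1*2 + 7*(-1)))² = (1 + (-2 - 7))² = (1 - 9)² = (-8)² = 64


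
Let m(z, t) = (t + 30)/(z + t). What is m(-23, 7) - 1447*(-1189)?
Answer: 27527691/16 ≈ 1.7205e+6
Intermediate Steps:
m(z, t) = (30 + t)/(t + z)
m(-23, 7) - 1447*(-1189) = (30 + 7)/(7 - 23) - 1447*(-1189) = 37/(-16) + 1720483 = -1/16*37 + 1720483 = -37/16 + 1720483 = 27527691/16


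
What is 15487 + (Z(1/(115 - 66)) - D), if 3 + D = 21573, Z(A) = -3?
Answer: -6086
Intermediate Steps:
D = 21570 (D = -3 + 21573 = 21570)
15487 + (Z(1/(115 - 66)) - D) = 15487 + (-3 - 1*21570) = 15487 + (-3 - 21570) = 15487 - 21573 = -6086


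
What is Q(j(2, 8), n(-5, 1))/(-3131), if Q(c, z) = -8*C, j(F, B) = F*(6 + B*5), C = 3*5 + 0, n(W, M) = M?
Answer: 120/3131 ≈ 0.038326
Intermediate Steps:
C = 15 (C = 15 + 0 = 15)
j(F, B) = F*(6 + 5*B)
Q(c, z) = -120 (Q(c, z) = -8*15 = -120)
Q(j(2, 8), n(-5, 1))/(-3131) = -120/(-3131) = -120*(-1/3131) = 120/3131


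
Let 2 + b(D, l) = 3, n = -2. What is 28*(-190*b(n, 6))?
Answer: -5320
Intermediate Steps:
b(D, l) = 1 (b(D, l) = -2 + 3 = 1)
28*(-190*b(n, 6)) = 28*(-190*1) = 28*(-190) = -5320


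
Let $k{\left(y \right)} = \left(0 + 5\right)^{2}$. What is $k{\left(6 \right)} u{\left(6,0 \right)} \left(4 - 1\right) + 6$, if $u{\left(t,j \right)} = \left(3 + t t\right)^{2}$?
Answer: $114081$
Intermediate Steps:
$u{\left(t,j \right)} = \left(3 + t^{2}\right)^{2}$
$k{\left(y \right)} = 25$ ($k{\left(y \right)} = 5^{2} = 25$)
$k{\left(6 \right)} u{\left(6,0 \right)} \left(4 - 1\right) + 6 = 25 \left(3 + 6^{2}\right)^{2} \left(4 - 1\right) + 6 = 25 \left(3 + 36\right)^{2} \cdot 3 + 6 = 25 \cdot 39^{2} \cdot 3 + 6 = 25 \cdot 1521 \cdot 3 + 6 = 25 \cdot 4563 + 6 = 114075 + 6 = 114081$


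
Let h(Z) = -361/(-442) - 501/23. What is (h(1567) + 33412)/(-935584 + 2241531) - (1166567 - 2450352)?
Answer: 17043860191522823/13276257202 ≈ 1.2838e+6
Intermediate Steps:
h(Z) = -213139/10166 (h(Z) = -361*(-1/442) - 501*1/23 = 361/442 - 501/23 = -213139/10166)
(h(1567) + 33412)/(-935584 + 2241531) - (1166567 - 2450352) = (-213139/10166 + 33412)/(-935584 + 2241531) - (1166567 - 2450352) = (339453253/10166)/1305947 - 1*(-1283785) = (339453253/10166)*(1/1305947) + 1283785 = 339453253/13276257202 + 1283785 = 17043860191522823/13276257202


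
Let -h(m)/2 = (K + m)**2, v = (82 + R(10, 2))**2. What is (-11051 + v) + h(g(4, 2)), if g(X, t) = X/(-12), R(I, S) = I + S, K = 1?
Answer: -19943/9 ≈ -2215.9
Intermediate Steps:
g(X, t) = -X/12 (g(X, t) = X*(-1/12) = -X/12)
v = 8836 (v = (82 + (10 + 2))**2 = (82 + 12)**2 = 94**2 = 8836)
h(m) = -2*(1 + m)**2
(-11051 + v) + h(g(4, 2)) = (-11051 + 8836) - 2*(1 - 1/12*4)**2 = -2215 - 2*(1 - 1/3)**2 = -2215 - 2*(2/3)**2 = -2215 - 2*4/9 = -2215 - 8/9 = -19943/9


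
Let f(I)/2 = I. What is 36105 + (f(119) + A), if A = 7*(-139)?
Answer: 35370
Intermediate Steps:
f(I) = 2*I
A = -973
36105 + (f(119) + A) = 36105 + (2*119 - 973) = 36105 + (238 - 973) = 36105 - 735 = 35370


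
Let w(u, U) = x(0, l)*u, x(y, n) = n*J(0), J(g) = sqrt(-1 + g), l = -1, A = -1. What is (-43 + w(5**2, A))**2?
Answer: 1224 + 2150*I ≈ 1224.0 + 2150.0*I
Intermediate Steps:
x(y, n) = I*n (x(y, n) = n*sqrt(-1 + 0) = n*sqrt(-1) = n*I = I*n)
w(u, U) = -I*u (w(u, U) = (I*(-1))*u = (-I)*u = -I*u)
(-43 + w(5**2, A))**2 = (-43 - 1*I*5**2)**2 = (-43 - 1*I*25)**2 = (-43 - 25*I)**2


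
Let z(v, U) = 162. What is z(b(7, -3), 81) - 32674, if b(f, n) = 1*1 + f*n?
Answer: -32512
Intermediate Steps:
b(f, n) = 1 + f*n
z(b(7, -3), 81) - 32674 = 162 - 32674 = -32512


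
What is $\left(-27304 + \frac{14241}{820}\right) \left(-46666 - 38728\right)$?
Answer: $\frac{955347040183}{410} \approx 2.3301 \cdot 10^{9}$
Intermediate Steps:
$\left(-27304 + \frac{14241}{820}\right) \left(-46666 - 38728\right) = \left(-27304 + 14241 \cdot \frac{1}{820}\right) \left(-85394\right) = \left(-27304 + \frac{14241}{820}\right) \left(-85394\right) = \left(- \frac{22375039}{820}\right) \left(-85394\right) = \frac{955347040183}{410}$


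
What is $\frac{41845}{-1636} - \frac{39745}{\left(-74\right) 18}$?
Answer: $\frac{580330}{136197} \approx 4.261$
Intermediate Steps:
$\frac{41845}{-1636} - \frac{39745}{\left(-74\right) 18} = 41845 \left(- \frac{1}{1636}\right) - \frac{39745}{-1332} = - \frac{41845}{1636} - - \frac{39745}{1332} = - \frac{41845}{1636} + \frac{39745}{1332} = \frac{580330}{136197}$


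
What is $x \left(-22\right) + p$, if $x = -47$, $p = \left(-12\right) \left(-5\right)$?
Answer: $1094$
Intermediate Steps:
$p = 60$
$x \left(-22\right) + p = \left(-47\right) \left(-22\right) + 60 = 1034 + 60 = 1094$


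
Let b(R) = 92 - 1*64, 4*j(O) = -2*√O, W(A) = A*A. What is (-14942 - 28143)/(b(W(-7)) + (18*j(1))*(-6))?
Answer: -43085/82 ≈ -525.43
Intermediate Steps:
W(A) = A²
j(O) = -√O/2 (j(O) = (-2*√O)/4 = -√O/2)
b(R) = 28 (b(R) = 92 - 64 = 28)
(-14942 - 28143)/(b(W(-7)) + (18*j(1))*(-6)) = (-14942 - 28143)/(28 + (18*(-√1/2))*(-6)) = -43085/(28 + (18*(-½*1))*(-6)) = -43085/(28 + (18*(-½))*(-6)) = -43085/(28 - 9*(-6)) = -43085/(28 + 54) = -43085/82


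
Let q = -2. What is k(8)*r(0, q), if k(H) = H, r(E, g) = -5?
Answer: -40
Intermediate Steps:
k(8)*r(0, q) = 8*(-5) = -40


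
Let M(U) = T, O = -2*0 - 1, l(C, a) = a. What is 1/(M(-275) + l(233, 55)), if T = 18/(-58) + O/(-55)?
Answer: 1595/87259 ≈ 0.018279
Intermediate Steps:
O = -1 (O = 0 - 1 = -1)
T = -466/1595 (T = 18/(-58) - 1/(-55) = 18*(-1/58) - 1*(-1/55) = -9/29 + 1/55 = -466/1595 ≈ -0.29216)
M(U) = -466/1595
1/(M(-275) + l(233, 55)) = 1/(-466/1595 + 55) = 1/(87259/1595) = 1595/87259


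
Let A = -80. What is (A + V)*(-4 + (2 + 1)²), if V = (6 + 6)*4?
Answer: -160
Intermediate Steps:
V = 48 (V = 12*4 = 48)
(A + V)*(-4 + (2 + 1)²) = (-80 + 48)*(-4 + (2 + 1)²) = -32*(-4 + 3²) = -32*(-4 + 9) = -32*5 = -160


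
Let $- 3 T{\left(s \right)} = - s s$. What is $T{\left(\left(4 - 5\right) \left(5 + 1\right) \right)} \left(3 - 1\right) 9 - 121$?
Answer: $95$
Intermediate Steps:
$T{\left(s \right)} = \frac{s^{2}}{3}$ ($T{\left(s \right)} = - \frac{- s s}{3} = - \frac{\left(-1\right) s^{2}}{3} = \frac{s^{2}}{3}$)
$T{\left(\left(4 - 5\right) \left(5 + 1\right) \right)} \left(3 - 1\right) 9 - 121 = \frac{\left(\left(4 - 5\right) \left(5 + 1\right)\right)^{2}}{3} \left(3 - 1\right) 9 - 121 = \frac{\left(\left(-1\right) 6\right)^{2}}{3} \cdot 2 \cdot 9 - 121 = \frac{\left(-6\right)^{2}}{3} \cdot 2 \cdot 9 - 121 = \frac{1}{3} \cdot 36 \cdot 2 \cdot 9 - 121 = 12 \cdot 2 \cdot 9 - 121 = 24 \cdot 9 - 121 = 216 - 121 = 95$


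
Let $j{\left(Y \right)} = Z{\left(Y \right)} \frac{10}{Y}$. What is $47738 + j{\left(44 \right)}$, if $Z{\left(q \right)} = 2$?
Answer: $\frac{525123}{11} \approx 47738.0$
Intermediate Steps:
$j{\left(Y \right)} = \frac{20}{Y}$ ($j{\left(Y \right)} = 2 \frac{10}{Y} = \frac{20}{Y}$)
$47738 + j{\left(44 \right)} = 47738 + \frac{20}{44} = 47738 + 20 \cdot \frac{1}{44} = 47738 + \frac{5}{11} = \frac{525123}{11}$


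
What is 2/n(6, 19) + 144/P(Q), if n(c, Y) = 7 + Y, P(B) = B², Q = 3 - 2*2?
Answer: 1873/13 ≈ 144.08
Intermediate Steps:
Q = -1 (Q = 3 - 4 = -1)
2/n(6, 19) + 144/P(Q) = 2/(7 + 19) + 144/((-1)²) = 2/26 + 144/1 = 2*(1/26) + 144*1 = 1/13 + 144 = 1873/13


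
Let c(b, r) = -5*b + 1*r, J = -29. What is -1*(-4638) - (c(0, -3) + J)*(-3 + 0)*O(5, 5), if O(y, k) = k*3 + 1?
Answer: 3102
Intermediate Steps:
O(y, k) = 1 + 3*k (O(y, k) = 3*k + 1 = 1 + 3*k)
c(b, r) = r - 5*b (c(b, r) = -5*b + r = r - 5*b)
-1*(-4638) - (c(0, -3) + J)*(-3 + 0)*O(5, 5) = -1*(-4638) - ((-3 - 5*0) - 29)*(-3 + 0)*(1 + 3*5) = 4638 - ((-3 + 0) - 29)*(-3*(1 + 15)) = 4638 - (-3 - 29)*(-3*16) = 4638 - (-32)*(-48) = 4638 - 1*1536 = 4638 - 1536 = 3102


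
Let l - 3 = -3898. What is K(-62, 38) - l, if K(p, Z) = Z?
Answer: 3933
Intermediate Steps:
l = -3895 (l = 3 - 3898 = -3895)
K(-62, 38) - l = 38 - 1*(-3895) = 38 + 3895 = 3933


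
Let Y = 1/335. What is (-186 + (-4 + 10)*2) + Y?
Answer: -58289/335 ≈ -174.00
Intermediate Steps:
Y = 1/335 ≈ 0.0029851
(-186 + (-4 + 10)*2) + Y = (-186 + (-4 + 10)*2) + 1/335 = (-186 + 6*2) + 1/335 = (-186 + 12) + 1/335 = -174 + 1/335 = -58289/335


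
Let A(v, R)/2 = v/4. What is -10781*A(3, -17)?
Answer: -32343/2 ≈ -16172.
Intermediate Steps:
A(v, R) = v/2 (A(v, R) = 2*(v/4) = v/2)
-10781*A(3, -17) = -10781*3/2 = -32343/2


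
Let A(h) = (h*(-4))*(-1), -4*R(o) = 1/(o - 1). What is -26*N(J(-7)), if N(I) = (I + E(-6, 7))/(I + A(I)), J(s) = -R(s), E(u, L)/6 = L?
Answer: 34918/5 ≈ 6983.6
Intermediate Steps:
E(u, L) = 6*L
R(o) = -1/(4*(-1 + o)) (R(o) = -1/(4*(o - 1)) = -1/(4*(-1 + o)))
A(h) = 4*h (A(h) = -4*h*(-1) = 4*h)
J(s) = 1/(-4 + 4*s) (J(s) = -(-1)/(-4 + 4*s) = 1/(-4 + 4*s))
N(I) = (42 + I)/(5*I) (N(I) = (I + 6*7)/(I + 4*I) = (I + 42)/((5*I)) = (42 + I)*(1/(5*I)) = (42 + I)/(5*I))
-26*N(J(-7)) = -26*(42 + 1/(4*(-1 - 7)))/(5*(1/(4*(-1 - 7)))) = -26*(42 + (¼)/(-8))/(5*((¼)/(-8))) = -26*(42 + (¼)*(-⅛))/(5*((¼)*(-⅛))) = -26*(42 - 1/32)/(5*(-1/32)) = -26*(-32)*1343/(5*32) = -26*(-1343/5) = 34918/5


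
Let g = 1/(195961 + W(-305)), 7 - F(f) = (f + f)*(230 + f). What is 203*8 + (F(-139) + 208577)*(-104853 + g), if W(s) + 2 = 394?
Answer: -4815209332663984/196353 ≈ -2.4523e+10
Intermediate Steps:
W(s) = 392 (W(s) = -2 + 394 = 392)
F(f) = 7 - 2*f*(230 + f) (F(f) = 7 - (f + f)*(230 + f) = 7 - 2*f*(230 + f))
g = 1/196353 (g = 1/(195961 + 392) = 1/196353 ≈ 5.0929e-6)
203*8 + (F(-139) + 208577)*(-104853 + g) = 203*8 + ((7 - 460*(-139) - 2*(-139)**2) + 208577)*(-104853 + 1/196353) = 1624 + ((7 + 63940 - 2*19321) + 208577)*(-20588201108/196353) = 1624 + ((7 + 63940 - 38642) + 208577)*(-20588201108/196353) = 1624 + (25305 + 208577)*(-20588201108/196353) = 1624 + 233882*(-20588201108/196353) = 1624 - 4815209651541256/196353 = -4815209332663984/196353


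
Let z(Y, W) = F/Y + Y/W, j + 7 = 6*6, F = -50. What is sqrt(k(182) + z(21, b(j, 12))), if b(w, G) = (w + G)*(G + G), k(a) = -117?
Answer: I*sqrt(1415740578)/3444 ≈ 10.925*I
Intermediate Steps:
j = 29 (j = -7 + 6*6 = -7 + 36 = 29)
b(w, G) = 2*G*(G + w) (b(w, G) = (G + w)*(2*G) = 2*G*(G + w))
z(Y, W) = -50/Y + Y/W
sqrt(k(182) + z(21, b(j, 12))) = sqrt(-117 + (-50/21 + 21/((2*12*(12 + 29))))) = sqrt(-117 + (-50*1/21 + 21/((2*12*41)))) = sqrt(-117 + (-50/21 + 21/984)) = sqrt(-117 + (-50/21 + 21*(1/984))) = sqrt(-117 + (-50/21 + 7/328)) = sqrt(-117 - 16253/6888) = sqrt(-822149/6888) = I*sqrt(1415740578)/3444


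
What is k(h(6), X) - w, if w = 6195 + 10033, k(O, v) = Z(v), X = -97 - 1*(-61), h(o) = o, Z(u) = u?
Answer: -16264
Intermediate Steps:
X = -36 (X = -97 + 61 = -36)
k(O, v) = v
w = 16228
k(h(6), X) - w = -36 - 1*16228 = -36 - 16228 = -16264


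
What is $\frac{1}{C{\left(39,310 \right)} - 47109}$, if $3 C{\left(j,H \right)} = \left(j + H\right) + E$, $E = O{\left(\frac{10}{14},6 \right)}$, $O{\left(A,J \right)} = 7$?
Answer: $- \frac{3}{140971} \approx -2.1281 \cdot 10^{-5}$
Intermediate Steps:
$E = 7$
$C{\left(j,H \right)} = \frac{7}{3} + \frac{H}{3} + \frac{j}{3}$ ($C{\left(j,H \right)} = \frac{\left(j + H\right) + 7}{3} = \frac{\left(H + j\right) + 7}{3} = \frac{7 + H + j}{3} = \frac{7}{3} + \frac{H}{3} + \frac{j}{3}$)
$\frac{1}{C{\left(39,310 \right)} - 47109} = \frac{1}{\left(\frac{7}{3} + \frac{1}{3} \cdot 310 + \frac{1}{3} \cdot 39\right) - 47109} = \frac{1}{\left(\frac{7}{3} + \frac{310}{3} + 13\right) - 47109} = \frac{1}{\frac{356}{3} - 47109} = \frac{1}{- \frac{140971}{3}} = - \frac{3}{140971}$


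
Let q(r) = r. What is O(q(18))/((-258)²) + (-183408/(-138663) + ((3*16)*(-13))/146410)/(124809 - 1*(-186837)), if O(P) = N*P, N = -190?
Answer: -50084055475037989/974874150286617735 ≈ -0.051375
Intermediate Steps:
O(P) = -190*P
O(q(18))/((-258)²) + (-183408/(-138663) + ((3*16)*(-13))/146410)/(124809 - 1*(-186837)) = (-190*18)/((-258)²) + (-183408/(-138663) + ((3*16)*(-13))/146410)/(124809 - 1*(-186837)) = -3420/66564 + (-183408*(-1/138663) + (48*(-13))*(1/146410))/(124809 + 186837) = -3420*1/66564 + (61136/46221 - 624*1/146410)/311646 = -95/1849 + (61136/46221 - 312/73205)*(1/311646) = -95/1849 + (4461039928/3383608305)*(1/311646) = -95/1849 + 2230519964/527243996910015 = -50084055475037989/974874150286617735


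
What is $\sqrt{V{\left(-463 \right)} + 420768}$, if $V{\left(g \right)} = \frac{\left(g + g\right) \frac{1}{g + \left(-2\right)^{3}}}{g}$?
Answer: $\frac{\sqrt{93343592946}}{471} \approx 648.67$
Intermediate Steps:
$V{\left(g \right)} = \frac{2}{-8 + g}$ ($V{\left(g \right)} = \frac{2 g \frac{1}{g - 8}}{g} = \frac{2 g \frac{1}{-8 + g}}{g} = \frac{2}{-8 + g}$)
$\sqrt{V{\left(-463 \right)} + 420768} = \sqrt{\frac{2}{-8 - 463} + 420768} = \sqrt{\frac{2}{-471} + 420768} = \sqrt{2 \left(- \frac{1}{471}\right) + 420768} = \sqrt{- \frac{2}{471} + 420768} = \sqrt{\frac{198181726}{471}} = \frac{\sqrt{93343592946}}{471}$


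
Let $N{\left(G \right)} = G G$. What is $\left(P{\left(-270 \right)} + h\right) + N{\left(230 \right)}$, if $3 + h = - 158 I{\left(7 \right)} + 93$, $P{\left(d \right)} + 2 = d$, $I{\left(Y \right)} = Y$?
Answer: $51612$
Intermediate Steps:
$P{\left(d \right)} = -2 + d$
$N{\left(G \right)} = G^{2}$
$h = -1016$ ($h = -3 + \left(\left(-158\right) 7 + 93\right) = -3 + \left(-1106 + 93\right) = -3 - 1013 = -1016$)
$\left(P{\left(-270 \right)} + h\right) + N{\left(230 \right)} = \left(\left(-2 - 270\right) - 1016\right) + 230^{2} = \left(-272 - 1016\right) + 52900 = -1288 + 52900 = 51612$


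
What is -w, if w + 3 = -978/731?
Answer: 3171/731 ≈ 4.3379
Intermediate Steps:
w = -3171/731 (w = -3 - 978/731 = -3171/731 ≈ -4.3379)
-w = -1*(-3171/731) = 3171/731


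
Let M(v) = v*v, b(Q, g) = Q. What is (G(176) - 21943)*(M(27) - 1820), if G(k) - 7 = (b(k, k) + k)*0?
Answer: 23932176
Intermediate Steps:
M(v) = v²
G(k) = 7 (G(k) = 7 + (k + k)*0 = 7 + (2*k)*0 = 7 + 0 = 7)
(G(176) - 21943)*(M(27) - 1820) = (7 - 21943)*(27² - 1820) = -21936*(729 - 1820) = -21936*(-1091) = 23932176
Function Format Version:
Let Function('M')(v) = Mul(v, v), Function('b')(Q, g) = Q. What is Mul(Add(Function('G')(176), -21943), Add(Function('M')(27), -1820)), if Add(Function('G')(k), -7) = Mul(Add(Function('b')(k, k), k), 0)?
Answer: 23932176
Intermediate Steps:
Function('M')(v) = Pow(v, 2)
Function('G')(k) = 7 (Function('G')(k) = Add(7, Mul(Add(k, k), 0)) = Add(7, Mul(Mul(2, k), 0)) = Add(7, 0) = 7)
Mul(Add(Function('G')(176), -21943), Add(Function('M')(27), -1820)) = Mul(Add(7, -21943), Add(Pow(27, 2), -1820)) = Mul(-21936, Add(729, -1820)) = Mul(-21936, -1091) = 23932176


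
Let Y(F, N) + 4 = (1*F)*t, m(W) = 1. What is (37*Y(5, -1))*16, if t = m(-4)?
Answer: 592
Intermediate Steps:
t = 1
Y(F, N) = -4 + F (Y(F, N) = -4 + (1*F)*1 = -4 + F*1 = -4 + F)
(37*Y(5, -1))*16 = (37*(-4 + 5))*16 = (37*1)*16 = 37*16 = 592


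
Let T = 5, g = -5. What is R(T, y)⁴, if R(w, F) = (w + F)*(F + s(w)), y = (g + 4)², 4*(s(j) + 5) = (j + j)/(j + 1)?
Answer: 3418801/16 ≈ 2.1368e+5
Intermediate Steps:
s(j) = -5 + j/(2*(1 + j)) (s(j) = -5 + ((j + j)/(j + 1))/4 = -5 + ((2*j)/(1 + j))/4 = -5 + (2*j/(1 + j))/4 = -5 + j/(2*(1 + j)))
y = 1 (y = (-5 + 4)² = (-1)² = 1)
R(w, F) = (F + w)*(F + (-10 - 9*w)/(2*(1 + w))) (R(w, F) = (w + F)*(F + (-10 - 9*w)/(2*(1 + w))) = (F + w)*(F + (-10 - 9*w)/(2*(1 + w))))
R(T, y)⁴ = ((-1*1*(10 + 9*5) - 1*5*(10 + 9*5) + 2*1*(1 + 5)*(1 + 5))/(2*(1 + 5)))⁴ = ((½)*(-1*1*(10 + 45) - 1*5*(10 + 45) + 2*1*6*6)/6)⁴ = ((½)*(⅙)*(-1*1*55 - 1*5*55 + 72))⁴ = ((½)*(⅙)*(-55 - 275 + 72))⁴ = ((½)*(⅙)*(-258))⁴ = (-43/2)⁴ = 3418801/16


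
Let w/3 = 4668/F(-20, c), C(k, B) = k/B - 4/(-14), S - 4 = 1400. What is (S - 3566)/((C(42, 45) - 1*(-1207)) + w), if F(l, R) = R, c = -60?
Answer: -113505/51178 ≈ -2.2178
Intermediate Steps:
S = 1404 (S = 4 + 1400 = 1404)
C(k, B) = 2/7 + k/B (C(k, B) = k/B - 4*(-1/14) = k/B + 2/7 = 2/7 + k/B)
w = -1167/5 (w = 3*(4668/(-60)) = 3*(4668*(-1/60)) = 3*(-389/5) = -1167/5 ≈ -233.40)
(S - 3566)/((C(42, 45) - 1*(-1207)) + w) = (1404 - 3566)/(((2/7 + 42/45) - 1*(-1207)) - 1167/5) = -2162/(((2/7 + 42*(1/45)) + 1207) - 1167/5) = -2162/(((2/7 + 14/15) + 1207) - 1167/5) = -2162/((128/105 + 1207) - 1167/5) = -2162/(126863/105 - 1167/5) = -2162/102356/105 = -2162*105/102356 = -113505/51178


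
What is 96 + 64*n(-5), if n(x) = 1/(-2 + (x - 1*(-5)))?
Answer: 64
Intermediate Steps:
n(x) = 1/(3 + x) (n(x) = 1/(-2 + (x + 5)) = 1/(-2 + (5 + x)) = 1/(3 + x))
96 + 64*n(-5) = 96 + 64/(3 - 5) = 96 + 64/(-2) = 96 + 64*(-½) = 96 - 32 = 64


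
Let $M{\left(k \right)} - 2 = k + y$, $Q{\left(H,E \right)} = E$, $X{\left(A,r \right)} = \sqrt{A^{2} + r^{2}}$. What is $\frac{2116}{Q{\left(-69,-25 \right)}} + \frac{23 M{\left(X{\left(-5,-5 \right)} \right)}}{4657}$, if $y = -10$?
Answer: $- \frac{9858812}{116425} + \frac{115 \sqrt{2}}{4657} \approx -84.645$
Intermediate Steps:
$M{\left(k \right)} = -8 + k$ ($M{\left(k \right)} = 2 + \left(k - 10\right) = 2 + \left(-10 + k\right) = -8 + k$)
$\frac{2116}{Q{\left(-69,-25 \right)}} + \frac{23 M{\left(X{\left(-5,-5 \right)} \right)}}{4657} = \frac{2116}{-25} + \frac{23 \left(-8 + \sqrt{\left(-5\right)^{2} + \left(-5\right)^{2}}\right)}{4657} = 2116 \left(- \frac{1}{25}\right) + 23 \left(-8 + \sqrt{25 + 25}\right) \frac{1}{4657} = - \frac{2116}{25} + 23 \left(-8 + \sqrt{50}\right) \frac{1}{4657} = - \frac{2116}{25} + 23 \left(-8 + 5 \sqrt{2}\right) \frac{1}{4657} = - \frac{2116}{25} + \left(-184 + 115 \sqrt{2}\right) \frac{1}{4657} = - \frac{2116}{25} - \left(\frac{184}{4657} - \frac{115 \sqrt{2}}{4657}\right) = - \frac{9858812}{116425} + \frac{115 \sqrt{2}}{4657}$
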